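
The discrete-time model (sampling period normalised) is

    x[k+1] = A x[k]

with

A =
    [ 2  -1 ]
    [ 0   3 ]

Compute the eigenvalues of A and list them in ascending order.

det(zI - A) = z^2 - (tr A)z + det A, with tr A = 2 + 3 = 5 and det A = 2·3 - (-1)·0 = 6 - 0 = 6.
So p(z) = det(zI - A) = z^2 - 5z + 6.
Factor z^2 - 5z + 6: two numbers with sum 5 and product 6 are 3 and 2, so z^2 - 5z + 6 = (z - 3)(z - 2).
Hence p(z) = (z - 3) (z - 2), with roots 2, 3.

2, 3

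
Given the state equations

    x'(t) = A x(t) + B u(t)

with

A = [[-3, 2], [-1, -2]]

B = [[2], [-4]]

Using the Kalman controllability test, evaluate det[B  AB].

-44

AB = [[-14], [6]]
Controllability matrix C = [B  AB] = [[2, -14], [-4, 6]]
det(C) = 2·6 - (-14)·(-4) = 12 - 56 = -44
Since det(C) ≠ 0, rank(C) = 2 and the system is completely controllable.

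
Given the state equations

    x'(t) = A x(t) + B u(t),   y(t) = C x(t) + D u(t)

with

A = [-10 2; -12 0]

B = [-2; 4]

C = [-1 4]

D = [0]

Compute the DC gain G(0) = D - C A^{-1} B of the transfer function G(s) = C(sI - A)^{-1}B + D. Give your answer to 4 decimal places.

10.3333

G(0) = C(-A)^{-1}B + D = -C A^{-1} B + D.
det A = 24, so A^{-1} = (1/24)·adj(A) = [[0, -1/12], [1/2, -5/12]]
A^{-1} B = [-1/3, -8/3]^T
C A^{-1} B = -31/3
G(0) = D - C A^{-1} B = 0 - (-31/3) = 31/3 ≈ 10.3333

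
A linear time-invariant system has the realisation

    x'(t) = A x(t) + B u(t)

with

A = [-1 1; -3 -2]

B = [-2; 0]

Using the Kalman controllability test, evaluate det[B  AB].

AB = [[2], [6]]
Controllability matrix C = [B  AB] = [[-2, 2], [0, 6]]
det(C) = (-2)·6 - 2·0 = -12 - 0 = -12
Since det(C) ≠ 0, rank(C) = 2 and the system is completely controllable.

-12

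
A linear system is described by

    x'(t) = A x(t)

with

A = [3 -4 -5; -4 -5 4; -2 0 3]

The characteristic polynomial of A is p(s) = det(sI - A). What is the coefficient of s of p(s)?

Expand det(sI - A) for the 3×3 matrix.
p(s) = s^3 - s^2 - 47s + 11.
(Check: constant term = det(-A) = (-1)^3 det A = 11; coefficient of s^2 = -tr A = -1.)
The coefficient of s is -47.

-47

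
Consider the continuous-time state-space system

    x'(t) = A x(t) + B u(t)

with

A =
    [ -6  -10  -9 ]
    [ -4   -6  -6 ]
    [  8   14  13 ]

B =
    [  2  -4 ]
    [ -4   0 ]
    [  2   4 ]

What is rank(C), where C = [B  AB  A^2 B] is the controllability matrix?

2

AB = [[10, -12], [4, -8], [-14, 20]]
A^2B = [[26, -28], [20, -24], [-46, 52]]
Controllability matrix C = [B  AB  A^2B] = [[2, -4, 10, -12, 26, -28], [-4, 0, 4, -8, 20, -24], [2, 4, -14, 20, -46, 52]]
The rows r1, r2, r3 of C are linearly dependent: r1 + r2 + r3 = 0 (check each entry), so rank(C) ≤ 2.
The 2×2 minor from rows 1, 2, columns 1, 2 is 2·0 - (-4)·(-4) = 0 - 16 = -16 ≠ 0, so rank(C) = 2.
rank(C) = 2 < n = 3, so the pair (A, B) is not completely controllable.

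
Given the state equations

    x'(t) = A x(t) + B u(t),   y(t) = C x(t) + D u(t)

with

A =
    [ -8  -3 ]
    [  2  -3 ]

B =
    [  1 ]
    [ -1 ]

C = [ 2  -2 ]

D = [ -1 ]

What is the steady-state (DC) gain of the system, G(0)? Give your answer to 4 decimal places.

-0.2000

G(0) = C(-A)^{-1}B + D = -C A^{-1} B + D.
det A = 30, so A^{-1} = (1/30)·adj(A) = [[-1/10, 1/10], [-1/15, -4/15]]
A^{-1} B = [-1/5, 1/5]^T
C A^{-1} B = -4/5
G(0) = D - C A^{-1} B = -1 - (-4/5) = -1/5 ≈ -0.2000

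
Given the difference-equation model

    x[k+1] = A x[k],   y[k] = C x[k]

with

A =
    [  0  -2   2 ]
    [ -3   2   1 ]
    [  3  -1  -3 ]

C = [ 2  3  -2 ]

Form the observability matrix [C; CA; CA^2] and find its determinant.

CA = [[-15, 4, 13]]
CA^2 = [[27, 25, -65]]
Observability matrix O = [C; CA; CA^2] = [[2, 3, -2], [-15, 4, 13], [27, 25, -65]]
Expanding along the first row, det(O) = 2·(4·(-65) - 13·25) - 3·((-15)·(-65) - 13·27) + (-2)·((-15)·25 - 4·27) = 2·(-585) - 3·624 + (-2)·(-483) = -2076
Since det(O) ≠ 0, rank(O) = 3 and the system is completely observable.

-2076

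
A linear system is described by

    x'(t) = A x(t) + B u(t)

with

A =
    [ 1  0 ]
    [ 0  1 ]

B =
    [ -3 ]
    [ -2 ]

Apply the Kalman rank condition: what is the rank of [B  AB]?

1

AB = [[-3], [-2]]
Controllability matrix C = [B  AB] = [[-3, -3], [-2, -2]]
Every column of C is a scalar multiple of column 1 = [-3, -2] (multipliers 1, 1), so the columns span a one-dimensional space.
C ≠ 0, hence rank(C) = 1.
rank(C) = 1 < n = 2, so the pair (A, B) is not completely controllable.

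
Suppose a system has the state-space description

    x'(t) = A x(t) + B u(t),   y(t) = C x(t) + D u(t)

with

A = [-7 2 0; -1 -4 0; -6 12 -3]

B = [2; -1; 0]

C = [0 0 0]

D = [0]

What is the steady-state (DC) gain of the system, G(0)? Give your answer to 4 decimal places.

G(0) = C(-A)^{-1}B + D = -C A^{-1} B + D.
det A = -90, so A^{-1} = (1/-90)·adj(A) = [[-2/15, -1/15, 0], [1/30, -7/30, 0], [2/5, -4/5, -1/3]]
A^{-1} B = [-1/5, 3/10, 8/5]^T
C A^{-1} B = 0
G(0) = D - C A^{-1} B = 0 - (0) = 0

0.0000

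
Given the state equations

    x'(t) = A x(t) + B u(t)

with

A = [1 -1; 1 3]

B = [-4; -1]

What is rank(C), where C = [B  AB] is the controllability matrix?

2

AB = [[-3], [-7]]
Controllability matrix C = [B  AB] = [[-4, -3], [-1, -7]]
det(C) = (-4)·(-7) - (-3)·(-1) = 28 - 3 = 25 ≠ 0, so rank(C) = 2.
rank(C) = 2 = n, so the pair (A, B) is completely controllable.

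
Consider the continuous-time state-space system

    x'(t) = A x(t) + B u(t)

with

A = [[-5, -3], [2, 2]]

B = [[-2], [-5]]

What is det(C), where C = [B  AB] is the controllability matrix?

AB = [[25], [-14]]
Controllability matrix C = [B  AB] = [[-2, 25], [-5, -14]]
det(C) = (-2)·(-14) - 25·(-5) = 28 - (-125) = 153
Since det(C) ≠ 0, rank(C) = 2 and the system is completely controllable.

153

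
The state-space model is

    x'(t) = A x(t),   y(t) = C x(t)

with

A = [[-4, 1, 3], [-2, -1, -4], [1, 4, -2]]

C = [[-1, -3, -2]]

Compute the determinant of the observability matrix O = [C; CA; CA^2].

819

CA = [[8, -6, 13]]
CA^2 = [[-7, 66, 22]]
Observability matrix O = [C; CA; CA^2] = [[-1, -3, -2], [8, -6, 13], [-7, 66, 22]]
Expanding along the first row, det(O) = (-1)·((-6)·22 - 13·66) - (-3)·(8·22 - 13·(-7)) + (-2)·(8·66 - (-6)·(-7)) = (-1)·(-990) - (-3)·267 + (-2)·486 = 819
Since det(O) ≠ 0, rank(O) = 3 and the system is completely observable.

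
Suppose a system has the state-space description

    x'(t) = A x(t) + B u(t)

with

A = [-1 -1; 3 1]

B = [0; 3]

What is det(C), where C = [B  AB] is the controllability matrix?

AB = [[-3], [3]]
Controllability matrix C = [B  AB] = [[0, -3], [3, 3]]
det(C) = 0·3 - (-3)·3 = 0 - (-9) = 9
Since det(C) ≠ 0, rank(C) = 2 and the system is completely controllable.

9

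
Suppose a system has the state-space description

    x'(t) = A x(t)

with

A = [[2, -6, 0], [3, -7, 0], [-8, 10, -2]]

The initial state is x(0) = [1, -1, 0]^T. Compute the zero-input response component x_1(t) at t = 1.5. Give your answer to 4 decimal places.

0.8851

det(sI - A) = s^3 - (tr A)s^2 + (M11 + M22 + M33)s - det A, where Mii is the 2×2 principal minor of A obtained by deleting row i and column i.
tr A = 2 + (-7) + (-2) = -7; M11 = (-7)·(-2) - 0·10 = 14 - 0 = 14; M22 = 2·(-2) - 0·(-8) = -4 - 0 = -4; M33 = 2·(-7) - (-6)·3 = -14 - (-18) = 4; sum of minors = 14.
det A = 2·((-7)·(-2) - 0·10) - (-6)·(3·(-2) - 0·(-8)) + 0·(3·10 - (-7)·(-8)) = 2·14 - (-6)·(-6) + 0·(-26) = -8.
So p(s) = det(sI - A) = s^3 + 7s^2 + 14s + 8.
Rational-root test: any integer root divides 8. Testing small divisors, s = -1 works: p(-1) = -1 + 7 + (-14) + 8 = 0, so (s + 1) is a factor.
Dividing, p(s) = (s + 1)(s^2 + 6s + 8).
Factor s^2 + 6s + 8: two numbers with sum -6 and product 8 are -2 and -4, so s^2 + 6s + 8 = (s + 2)(s + 4).
Hence p(s) = (s + 1) (s + 2) (s + 4), with roots -4, -2, -1.
The eigenvalues -4, -2, -1 are distinct and real, so A is diagonalisable and x(t) = e^{At} x(0) = V diag(e^{λ_i t}) V^{-1} x(0), where the columns of V are the eigenvectors.
λ = -4: A - (-4)I = [[6, -6, 0], [3, -3, 0], [-8, 10, 2]]. v must be orthogonal to every row; (row 1) × (row 3) = [-12, -12, 12], so take v_1 = [1, 1, -1]^T.
λ = -2: A - (-2)I = [[4, -6, 0], [3, -5, 0], [-8, 10, 0]]. v must be orthogonal to every row; (row 1) × (row 2) = [0, 0, -2], so take v_2 = [0, 0, -1]^T.
λ = -1: A - (-1)I = [[3, -6, 0], [3, -6, 0], [-8, 10, -1]]. v must be orthogonal to every row; (row 1) × (row 3) = [6, 3, -18], so take v_3 = [-2, -1, 6]^T.
V = [v_1 v_2 v_3] = [[1, 0, -2], [1, 0, -1], [-1, -1, 6]] has det V = 1, so V^{-1} = adj(V)/det V = [[-1, 2, 0], [-5, 4, -1], [-1, 1, 0]].
Modal coordinates z(0) = V^{-1} x(0): (-1)·1 + 2·(-1) + 0·0 = -3; (-5)·1 + 4·(-1) + (-1)·0 = -9; (-1)·1 + 1·(-1) + 0·0 = -2; so z(0) = [-3, -9, -2]^T.
x_1(t) = Σ_i (v_i)_1 · z_i(0) · e^{λ_i t} (row 1 of V times the modal terms).
x_1(1.5) = 1·(-3)·e^{-4·1.5} + 0·(-9)·e^{-2·1.5} + (-2)·(-2)·e^{-1·1.5} = (-3)·0.002479 + 0·0.049787 + 4·0.223130 = 0.8851.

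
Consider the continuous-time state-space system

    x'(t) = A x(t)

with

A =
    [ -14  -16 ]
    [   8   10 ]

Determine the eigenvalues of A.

det(sI - A) = s^2 - (tr A)s + det A, with tr A = (-14) + 10 = -4 and det A = (-14)·10 - (-16)·8 = -140 - (-128) = -12.
So p(s) = det(sI - A) = s^2 + 4s - 12.
Factor s^2 + 4s - 12: two numbers with sum -4 and product -12 are 2 and -6, so s^2 + 4s - 12 = (s - 2)(s + 6).
Hence p(s) = (s - 2) (s + 6), with roots -6, 2.
At least one eigenvalue has non-negative real part, so the system is not asymptotically stable.

-6, 2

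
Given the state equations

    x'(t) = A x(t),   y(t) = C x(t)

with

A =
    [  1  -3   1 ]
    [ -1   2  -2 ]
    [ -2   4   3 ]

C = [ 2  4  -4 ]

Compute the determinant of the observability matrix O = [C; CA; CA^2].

CA = [[6, -14, -18]]
CA^2 = [[56, -118, -20]]
Observability matrix O = [C; CA; CA^2] = [[2, 4, -4], [6, -14, -18], [56, -118, -20]]
Expanding along the first row, det(O) = 2·((-14)·(-20) - (-18)·(-118)) - 4·(6·(-20) - (-18)·56) + (-4)·(6·(-118) - (-14)·56) = 2·(-1844) - 4·888 + (-4)·76 = -7544
Since det(O) ≠ 0, rank(O) = 3 and the system is completely observable.

-7544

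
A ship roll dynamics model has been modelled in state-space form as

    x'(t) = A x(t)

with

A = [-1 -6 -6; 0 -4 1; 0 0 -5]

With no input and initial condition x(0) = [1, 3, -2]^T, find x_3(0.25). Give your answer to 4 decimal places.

det(sI - A) = s^3 - (tr A)s^2 + (M11 + M22 + M33)s - det A, where Mii is the 2×2 principal minor of A obtained by deleting row i and column i.
tr A = (-1) + (-4) + (-5) = -10; M11 = (-4)·(-5) - 1·0 = 20 - 0 = 20; M22 = (-1)·(-5) - (-6)·0 = 5 - 0 = 5; M33 = (-1)·(-4) - (-6)·0 = 4 - 0 = 4; sum of minors = 29.
det A = (-1)·((-4)·(-5) - 1·0) - (-6)·(0·(-5) - 1·0) + (-6)·(0·0 - (-4)·0) = (-1)·20 - (-6)·0 + (-6)·0 = -20.
So p(s) = det(sI - A) = s^3 + 10s^2 + 29s + 20.
Rational-root test: any integer root divides 20. Testing small divisors, s = -1 works: p(-1) = -1 + 10 + (-29) + 20 = 0, so (s + 1) is a factor.
Dividing, p(s) = (s + 1)(s^2 + 9s + 20).
Factor s^2 + 9s + 20: two numbers with sum -9 and product 20 are -4 and -5, so s^2 + 9s + 20 = (s + 4)(s + 5).
Hence p(s) = (s + 1) (s + 4) (s + 5), with roots -5, -4, -1.
The eigenvalues -5, -4, -1 are distinct and real, so A is diagonalisable and x(t) = e^{At} x(0) = V diag(e^{λ_i t}) V^{-1} x(0), where the columns of V are the eigenvectors.
λ = -5: A - (-5)I = [[4, -6, -6], [0, 1, 1], [0, 0, 0]]. v must be orthogonal to every row; (row 1) × (row 2) = [0, -4, 4], so take v_1 = [0, -1, 1]^T.
λ = -4: A - (-4)I = [[3, -6, -6], [0, 0, 1], [0, 0, -1]]. v must be orthogonal to every row; (row 1) × (row 2) = [-6, -3, 0], so take v_2 = [2, 1, 0]^T.
λ = -1: A - (-1)I = [[0, -6, -6], [0, -3, 1], [0, 0, -4]]. v must be orthogonal to every row; (row 1) × (row 2) = [-24, 0, 0], so take v_3 = [1, 0, 0]^T.
V = [v_1 v_2 v_3] = [[0, 2, 1], [-1, 1, 0], [1, 0, 0]] has det V = -1, so V^{-1} = adj(V)/det V = [[0, 0, 1], [0, 1, 1], [1, -2, -2]].
Modal coordinates z(0) = V^{-1} x(0): 0·1 + 0·3 + 1·(-2) = -2; 0·1 + 1·3 + 1·(-2) = 1; 1·1 + (-2)·3 + (-2)·(-2) = -1; so z(0) = [-2, 1, -1]^T.
x_3(t) = Σ_i (v_i)_3 · z_i(0) · e^{λ_i t} (row 3 of V times the modal terms).
x_3(0.25) = 1·(-2)·e^{-5·0.25} + 0·1·e^{-4·0.25} + 0·(-1)·e^{-1·0.25} = (-2)·0.286505 + 0·0.367879 + 0·0.778801 = -0.5730.

-0.5730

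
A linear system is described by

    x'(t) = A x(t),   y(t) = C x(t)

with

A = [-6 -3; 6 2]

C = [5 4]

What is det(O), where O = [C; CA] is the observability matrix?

-11

CA = [[-6, -7]]
Observability matrix O = [C; CA] = [[5, 4], [-6, -7]]
det(O) = 5·(-7) - 4·(-6) = -35 - (-24) = -11
Since det(O) ≠ 0, rank(O) = 2 and the system is completely observable.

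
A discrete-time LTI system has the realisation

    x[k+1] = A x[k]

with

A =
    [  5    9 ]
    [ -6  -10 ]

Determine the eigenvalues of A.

-4, -1

det(zI - A) = z^2 - (tr A)z + det A, with tr A = 5 + (-10) = -5 and det A = 5·(-10) - 9·(-6) = -50 - (-54) = 4.
So p(z) = det(zI - A) = z^2 + 5z + 4.
Factor z^2 + 5z + 4: two numbers with sum -5 and product 4 are -1 and -4, so z^2 + 5z + 4 = (z + 1)(z + 4).
Hence p(z) = (z + 1) (z + 4), with roots -4, -1.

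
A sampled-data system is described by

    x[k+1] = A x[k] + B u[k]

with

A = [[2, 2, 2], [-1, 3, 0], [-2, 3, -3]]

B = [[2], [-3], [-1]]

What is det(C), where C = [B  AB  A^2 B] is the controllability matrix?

AB = [[-4], [-11], [-10]]
A^2B = [[-50], [-29], [5]]
Controllability matrix C = [B  AB  A^2B] = [[2, -4, -50], [-3, -11, -29], [-1, -10, 5]]
Expanding along the first row, det(C) = 2·((-11)·5 - (-29)·(-10)) - (-4)·((-3)·5 - (-29)·(-1)) + (-50)·((-3)·(-10) - (-11)·(-1)) = 2·(-345) - (-4)·(-44) + (-50)·19 = -1816
Since det(C) ≠ 0, rank(C) = 3 and the system is completely controllable.

-1816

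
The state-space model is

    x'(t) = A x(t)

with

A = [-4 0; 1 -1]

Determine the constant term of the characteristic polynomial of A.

For a 2×2 matrix, det(sI - A) = s^2 - (tr A)s + det A.
tr A = -5, det A = 4.
So p(s) = s^2 + 5s + 4.
The constant term is 4.

4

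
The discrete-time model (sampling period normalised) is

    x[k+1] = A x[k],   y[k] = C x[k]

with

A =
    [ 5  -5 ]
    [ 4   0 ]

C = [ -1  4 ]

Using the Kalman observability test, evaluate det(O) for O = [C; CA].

CA = [[11, 5]]
Observability matrix O = [C; CA] = [[-1, 4], [11, 5]]
det(O) = (-1)·5 - 4·11 = -5 - 44 = -49
Since det(O) ≠ 0, rank(O) = 2 and the system is completely observable.

-49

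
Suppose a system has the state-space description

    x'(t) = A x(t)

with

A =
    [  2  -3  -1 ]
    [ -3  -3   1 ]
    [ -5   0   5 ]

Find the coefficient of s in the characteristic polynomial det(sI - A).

Expand det(sI - A) for the 3×3 matrix.
p(s) = s^3 - 4s^2 - 25s + 45.
(Check: constant term = det(-A) = (-1)^3 det A = 45; coefficient of s^2 = -tr A = -4.)
The coefficient of s is -25.

-25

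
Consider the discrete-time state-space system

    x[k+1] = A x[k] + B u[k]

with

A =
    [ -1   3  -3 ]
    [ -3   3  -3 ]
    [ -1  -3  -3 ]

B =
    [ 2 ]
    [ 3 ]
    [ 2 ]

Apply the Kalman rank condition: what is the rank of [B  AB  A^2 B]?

3

AB = [[1], [-3], [-17]]
A^2B = [[41], [39], [59]]
Controllability matrix C = [B  AB  A^2B] = [[2, 1, 41], [3, -3, 39], [2, -17, 59]]
det(C) = 2·((-3)·59 - 39·(-17)) - 1·(3·59 - 39·2) + 41·(3·(-17) - (-3)·2) = 2·486 - 1·99 + 41·(-45) = -972 ≠ 0, so rank(C) = 3.
rank(C) = 3 = n, so the pair (A, B) is completely controllable.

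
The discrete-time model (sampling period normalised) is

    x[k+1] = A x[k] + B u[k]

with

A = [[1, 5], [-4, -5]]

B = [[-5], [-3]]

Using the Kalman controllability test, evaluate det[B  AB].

AB = [[-20], [35]]
Controllability matrix C = [B  AB] = [[-5, -20], [-3, 35]]
det(C) = (-5)·35 - (-20)·(-3) = -175 - 60 = -235
Since det(C) ≠ 0, rank(C) = 2 and the system is completely controllable.

-235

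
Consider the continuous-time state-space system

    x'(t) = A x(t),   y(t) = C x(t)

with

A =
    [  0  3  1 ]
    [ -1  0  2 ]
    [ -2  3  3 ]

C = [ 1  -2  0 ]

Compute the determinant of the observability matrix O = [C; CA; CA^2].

2

CA = [[2, 3, -3]]
CA^2 = [[3, -3, -1]]
Observability matrix O = [C; CA; CA^2] = [[1, -2, 0], [2, 3, -3], [3, -3, -1]]
Expanding along the first row, det(O) = 1·(3·(-1) - (-3)·(-3)) - (-2)·(2·(-1) - (-3)·3) + 0·(2·(-3) - 3·3) = 1·(-12) - (-2)·7 + 0·(-15) = 2
Since det(O) ≠ 0, rank(O) = 3 and the system is completely observable.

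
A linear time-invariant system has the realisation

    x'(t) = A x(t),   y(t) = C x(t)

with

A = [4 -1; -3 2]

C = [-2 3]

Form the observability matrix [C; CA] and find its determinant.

CA = [[-17, 8]]
Observability matrix O = [C; CA] = [[-2, 3], [-17, 8]]
det(O) = (-2)·8 - 3·(-17) = -16 - (-51) = 35
Since det(O) ≠ 0, rank(O) = 2 and the system is completely observable.

35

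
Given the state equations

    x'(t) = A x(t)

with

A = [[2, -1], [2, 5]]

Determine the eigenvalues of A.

3, 4

det(sI - A) = s^2 - (tr A)s + det A, with tr A = 2 + 5 = 7 and det A = 2·5 - (-1)·2 = 10 - (-2) = 12.
So p(s) = det(sI - A) = s^2 - 7s + 12.
Factor s^2 - 7s + 12: two numbers with sum 7 and product 12 are 4 and 3, so s^2 - 7s + 12 = (s - 4)(s - 3).
Hence p(s) = (s - 4) (s - 3), with roots 3, 4.
At least one eigenvalue has non-negative real part, so the system is not asymptotically stable.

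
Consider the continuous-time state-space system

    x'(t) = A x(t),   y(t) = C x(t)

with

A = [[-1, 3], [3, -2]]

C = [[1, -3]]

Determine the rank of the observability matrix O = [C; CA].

CA = [[-10, 9]]
Observability matrix O = [C; CA] = [[1, -3], [-10, 9]]
det(O) = 1·9 - (-3)·(-10) = 9 - 30 = -21 ≠ 0, so rank(O) = 2.
rank(O) = 2 = n, so the pair (A, C) is completely observable.

2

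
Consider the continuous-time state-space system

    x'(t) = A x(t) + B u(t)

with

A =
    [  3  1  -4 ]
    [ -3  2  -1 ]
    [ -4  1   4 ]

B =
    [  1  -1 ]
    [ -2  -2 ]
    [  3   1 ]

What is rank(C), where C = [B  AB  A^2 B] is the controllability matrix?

3

AB = [[-11, -9], [-10, -2], [6, 6]]
A^2B = [[-67, -53], [7, 17], [58, 58]]
Controllability matrix C = [B  AB  A^2B] = [[1, -1, -11, -9, -67, -53], [-2, -2, -10, -2, 7, 17], [3, 1, 6, 6, 58, 58]]
Take the 3×3 submatrix of C formed by columns 1, 2, 3: [[1, -1, -11], [-2, -2, -10], [3, 1, 6]]. Its determinant is 1·((-2)·6 - (-10)·1) - (-1)·((-2)·6 - (-10)·3) + (-11)·((-2)·1 - (-2)·3) = 1·(-2) - (-1)·18 + (-11)·4 = -28 ≠ 0.
So rank(C) ≥ 3; since C has 3 rows, rank(C) = 3.
rank(C) = 3 = n, so the pair (A, B) is completely controllable.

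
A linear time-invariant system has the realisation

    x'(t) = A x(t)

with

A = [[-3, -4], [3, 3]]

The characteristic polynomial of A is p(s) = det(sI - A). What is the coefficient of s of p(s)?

0

For a 2×2 matrix, det(sI - A) = s^2 - (tr A)s + det A.
tr A = 0, det A = 3.
So p(s) = s^2 + 3.
The coefficient of s is 0.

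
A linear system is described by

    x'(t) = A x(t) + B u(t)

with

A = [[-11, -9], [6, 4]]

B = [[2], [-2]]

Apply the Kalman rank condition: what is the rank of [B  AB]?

AB = [[-4], [4]]
Controllability matrix C = [B  AB] = [[2, -4], [-2, 4]]
Every column of C is a scalar multiple of column 1 = [2, -2] (multipliers 1, -2), so the columns span a one-dimensional space.
C ≠ 0, hence rank(C) = 1.
rank(C) = 1 < n = 2, so the pair (A, B) is not completely controllable.

1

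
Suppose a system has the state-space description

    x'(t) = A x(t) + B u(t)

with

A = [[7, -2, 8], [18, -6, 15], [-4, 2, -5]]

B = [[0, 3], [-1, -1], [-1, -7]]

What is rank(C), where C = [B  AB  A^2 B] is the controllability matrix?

2

AB = [[-6, -33], [-9, -45], [3, 21]]
A^2B = [[0, 27], [-9, -9], [-9, -63]]
Controllability matrix C = [B  AB  A^2B] = [[0, 3, -6, -33, 0, 27], [-1, -1, -9, -45, -9, -9], [-1, -7, 3, 21, -9, -63]]
The rows r1, r2, r3 of C are linearly dependent: 2·r1 - r2 + r3 = 0 (check each entry), so rank(C) ≤ 2.
The 2×2 minor from rows 1, 2, columns 1, 2 is 0·(-1) - 3·(-1) = 0 - (-3) = 3 ≠ 0, so rank(C) = 2.
rank(C) = 2 < n = 3, so the pair (A, B) is not completely controllable.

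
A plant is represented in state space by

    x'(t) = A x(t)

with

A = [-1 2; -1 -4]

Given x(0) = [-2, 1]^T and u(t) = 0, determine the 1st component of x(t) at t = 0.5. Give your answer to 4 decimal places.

det(sI - A) = s^2 - (tr A)s + det A, with tr A = (-1) + (-4) = -5 and det A = (-1)·(-4) - 2·(-1) = 4 - (-2) = 6.
So p(s) = det(sI - A) = s^2 + 5s + 6.
Factor s^2 + 5s + 6: two numbers with sum -5 and product 6 are -2 and -3, so s^2 + 5s + 6 = (s + 2)(s + 3).
Hence p(s) = (s + 2) (s + 3), with roots -3, -2.
The eigenvalues -3, -2 are distinct and real, so A is diagonalisable and x(t) = e^{At} x(0) = V diag(e^{λ_i t}) V^{-1} x(0), where the columns of V are the eigenvectors.
λ = -3: A - (-3)I = [[2, 2], [-1, -1]]. Row 1 gives 2·v1 + 2·v2 = 0, so take v_1 = [-1, 1]^T.
λ = -2: A - (-2)I = [[1, 2], [-1, -2]]. Row 1 gives 1·v1 + 2·v2 = 0, so take v_2 = [2, -1]^T.
V = [v_1 v_2] = [[-1, 2], [1, -1]] has det V = -1, so V^{-1} = adj(V)/det V = [[1, 2], [1, 1]].
Modal coordinates z(0) = V^{-1} x(0): 1·(-2) + 2·1 = 0; 1·(-2) + 1·1 = -1; so z(0) = [0, -1]^T.
x_1(t) = Σ_i (v_i)_1 · z_i(0) · e^{λ_i t} (row 1 of V times the modal terms).
x_1(0.5) = (-1)·0·e^{-3·0.5} + 2·(-1)·e^{-2·0.5} = 0·0.223130 + (-2)·0.367879 = -0.7358.

-0.7358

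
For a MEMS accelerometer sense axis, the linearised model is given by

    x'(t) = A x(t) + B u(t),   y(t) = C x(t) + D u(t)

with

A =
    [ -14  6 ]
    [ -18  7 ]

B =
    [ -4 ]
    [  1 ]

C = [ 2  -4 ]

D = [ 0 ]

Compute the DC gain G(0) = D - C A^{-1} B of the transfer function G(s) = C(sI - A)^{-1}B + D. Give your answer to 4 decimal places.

G(0) = C(-A)^{-1}B + D = -C A^{-1} B + D.
det A = 10, so A^{-1} = (1/10)·adj(A) = [[7/10, -3/5], [9/5, -7/5]]
A^{-1} B = [-17/5, -43/5]^T
C A^{-1} B = 138/5
G(0) = D - C A^{-1} B = 0 - (138/5) = -138/5 ≈ -27.6000

-27.6000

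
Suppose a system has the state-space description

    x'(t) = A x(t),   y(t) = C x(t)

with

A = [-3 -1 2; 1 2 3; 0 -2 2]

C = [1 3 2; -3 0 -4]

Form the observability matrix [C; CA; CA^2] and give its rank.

CA = [[0, 1, 15], [9, 11, -14]]
CA^2 = [[1, -28, 33], [-16, 41, 23]]
Observability matrix O = [C; CA; CA^2] = [[1, 3, 2], [-3, 0, -4], [0, 1, 15], [9, 11, -14], [1, -28, 33], [-16, 41, 23]]
Take the 3×3 submatrix of O formed by rows 1, 2, 3: [[1, 3, 2], [-3, 0, -4], [0, 1, 15]]. Its determinant is 1·(0·15 - (-4)·1) - 3·((-3)·15 - (-4)·0) + 2·((-3)·1 - 0·0) = 1·4 - 3·(-45) + 2·(-3) = 133 ≠ 0.
So rank(O) ≥ 3; since O has 3 columns, rank(O) = 3.
rank(O) = 3 = n, so the pair (A, C) is completely observable.

3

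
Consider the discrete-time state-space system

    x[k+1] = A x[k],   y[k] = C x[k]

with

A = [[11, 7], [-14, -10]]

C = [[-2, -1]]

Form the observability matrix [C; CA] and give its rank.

CA = [[-8, -4]]
Observability matrix O = [C; CA] = [[-2, -1], [-8, -4]]
Every row of O is a scalar multiple of row 1 = [-2, -1] (multipliers 1, 4), so the rows span a one-dimensional space.
O ≠ 0, hence rank(O) = 1.
rank(O) = 1 < n = 2, so the pair (A, C) is not completely observable.

1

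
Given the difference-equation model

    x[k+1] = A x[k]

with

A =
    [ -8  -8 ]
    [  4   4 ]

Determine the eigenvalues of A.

det(zI - A) = z^2 - (tr A)z + det A, with tr A = (-8) + 4 = -4 and det A = (-8)·4 - (-8)·4 = -32 - (-32) = 0.
So p(z) = det(zI - A) = z^2 + 4z.
Factor z^2 + 4z: two numbers with sum -4 and product 0 are 0 and -4, so z^2 + 4z = z(z + 4).
Hence p(z) = z (z + 4), with roots -4, 0.

-4, 0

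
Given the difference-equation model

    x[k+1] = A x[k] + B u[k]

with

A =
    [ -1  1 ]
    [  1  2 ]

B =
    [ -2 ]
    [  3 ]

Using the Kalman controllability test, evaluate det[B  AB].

-23

AB = [[5], [4]]
Controllability matrix C = [B  AB] = [[-2, 5], [3, 4]]
det(C) = (-2)·4 - 5·3 = -8 - 15 = -23
Since det(C) ≠ 0, rank(C) = 2 and the system is completely controllable.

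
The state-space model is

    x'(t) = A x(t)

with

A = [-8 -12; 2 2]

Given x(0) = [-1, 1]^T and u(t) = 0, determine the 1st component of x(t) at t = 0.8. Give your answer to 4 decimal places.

-0.6853

det(sI - A) = s^2 - (tr A)s + det A, with tr A = (-8) + 2 = -6 and det A = (-8)·2 - (-12)·2 = -16 - (-24) = 8.
So p(s) = det(sI - A) = s^2 + 6s + 8.
Factor s^2 + 6s + 8: two numbers with sum -6 and product 8 are -2 and -4, so s^2 + 6s + 8 = (s + 2)(s + 4).
Hence p(s) = (s + 2) (s + 4), with roots -4, -2.
The eigenvalues -4, -2 are distinct and real, so A is diagonalisable and x(t) = e^{At} x(0) = V diag(e^{λ_i t}) V^{-1} x(0), where the columns of V are the eigenvectors.
λ = -4: A - (-4)I = [[-4, -12], [2, 6]]. Row 1 gives (-4)·v1 + (-12)·v2 = 0, so take v_1 = [-3, 1]^T.
λ = -2: A - (-2)I = [[-6, -12], [2, 4]]. Row 1 gives (-6)·v1 + (-12)·v2 = 0, so take v_2 = [-2, 1]^T.
V = [v_1 v_2] = [[-3, -2], [1, 1]] has det V = -1, so V^{-1} = adj(V)/det V = [[-1, -2], [1, 3]].
Modal coordinates z(0) = V^{-1} x(0): (-1)·(-1) + (-2)·1 = -1; 1·(-1) + 3·1 = 2; so z(0) = [-1, 2]^T.
x_1(t) = Σ_i (v_i)_1 · z_i(0) · e^{λ_i t} (row 1 of V times the modal terms).
x_1(0.8) = (-3)·(-1)·e^{-4·0.8} + (-2)·2·e^{-2·0.8} = 3·0.040762 + (-4)·0.201897 = -0.6853.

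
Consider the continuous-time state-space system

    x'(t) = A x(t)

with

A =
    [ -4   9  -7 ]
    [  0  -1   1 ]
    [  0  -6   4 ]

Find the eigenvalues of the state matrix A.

-4, 1, 2

det(sI - A) = s^3 - (tr A)s^2 + (M11 + M22 + M33)s - det A, where Mii is the 2×2 principal minor of A obtained by deleting row i and column i.
tr A = (-4) + (-1) + 4 = -1; M11 = (-1)·4 - 1·(-6) = -4 - (-6) = 2; M22 = (-4)·4 - (-7)·0 = -16 - 0 = -16; M33 = (-4)·(-1) - 9·0 = 4 - 0 = 4; sum of minors = -10.
det A = (-4)·((-1)·4 - 1·(-6)) - 9·(0·4 - 1·0) + (-7)·(0·(-6) - (-1)·0) = (-4)·2 - 9·0 + (-7)·0 = -8.
So p(s) = det(sI - A) = s^3 + s^2 - 10s + 8.
Rational-root test: any integer root divides 8. Testing small divisors, s = 1 works: p(1) = 1 + 1 + (-10) + 8 = 0, so (s - 1) is a factor.
Dividing, p(s) = (s - 1)(s^2 + 2s - 8).
Factor s^2 + 2s - 8: two numbers with sum -2 and product -8 are 2 and -4, so s^2 + 2s - 8 = (s - 2)(s + 4).
Hence p(s) = (s - 2) (s - 1) (s + 4), with roots -4, 1, 2.
At least one eigenvalue has non-negative real part, so the system is not asymptotically stable.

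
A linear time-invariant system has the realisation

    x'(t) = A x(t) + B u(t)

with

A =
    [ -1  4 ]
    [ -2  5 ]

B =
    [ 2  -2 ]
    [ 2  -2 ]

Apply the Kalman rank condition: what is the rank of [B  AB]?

AB = [[6, -6], [6, -6]]
Controllability matrix C = [B  AB] = [[2, -2, 6, -6], [2, -2, 6, -6]]
Every column of C is a scalar multiple of column 1 = [2, 2] (multipliers 1, -1, 3, -3), so the columns span a one-dimensional space.
C ≠ 0, hence rank(C) = 1.
rank(C) = 1 < n = 2, so the pair (A, B) is not completely controllable.

1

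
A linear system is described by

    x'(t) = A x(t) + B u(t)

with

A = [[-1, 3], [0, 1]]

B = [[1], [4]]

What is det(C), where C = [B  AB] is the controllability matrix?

AB = [[11], [4]]
Controllability matrix C = [B  AB] = [[1, 11], [4, 4]]
det(C) = 1·4 - 11·4 = 4 - 44 = -40
Since det(C) ≠ 0, rank(C) = 2 and the system is completely controllable.

-40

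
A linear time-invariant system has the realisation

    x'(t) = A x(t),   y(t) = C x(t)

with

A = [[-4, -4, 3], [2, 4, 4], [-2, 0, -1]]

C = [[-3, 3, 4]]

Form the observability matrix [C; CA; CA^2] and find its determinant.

CA = [[10, 24, -1]]
CA^2 = [[10, 56, 127]]
Observability matrix O = [C; CA; CA^2] = [[-3, 3, 4], [10, 24, -1], [10, 56, 127]]
Expanding along the first row, det(O) = (-3)·(24·127 - (-1)·56) - 3·(10·127 - (-1)·10) + 4·(10·56 - 24·10) = (-3)·3104 - 3·1280 + 4·320 = -11872
Since det(O) ≠ 0, rank(O) = 3 and the system is completely observable.

-11872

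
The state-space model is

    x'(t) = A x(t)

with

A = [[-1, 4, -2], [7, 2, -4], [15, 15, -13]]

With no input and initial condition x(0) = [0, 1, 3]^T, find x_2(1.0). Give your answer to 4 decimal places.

det(sI - A) = s^3 - (tr A)s^2 + (M11 + M22 + M33)s - det A, where Mii is the 2×2 principal minor of A obtained by deleting row i and column i.
tr A = (-1) + 2 + (-13) = -12; M11 = 2·(-13) - (-4)·15 = -26 - (-60) = 34; M22 = (-1)·(-13) - (-2)·15 = 13 - (-30) = 43; M33 = (-1)·2 - 4·7 = -2 - 28 = -30; sum of minors = 47.
det A = (-1)·(2·(-13) - (-4)·15) - 4·(7·(-13) - (-4)·15) + (-2)·(7·15 - 2·15) = (-1)·34 - 4·(-31) + (-2)·75 = -60.
So p(s) = det(sI - A) = s^3 + 12s^2 + 47s + 60.
Rational-root test: any integer root divides 60. Testing small divisors, s = -3 works: p(-3) = -27 + 108 + (-141) + 60 = 0, so (s + 3) is a factor.
Dividing, p(s) = (s + 3)(s^2 + 9s + 20).
Factor s^2 + 9s + 20: two numbers with sum -9 and product 20 are -4 and -5, so s^2 + 9s + 20 = (s + 4)(s + 5).
Hence p(s) = (s + 3) (s + 4) (s + 5), with roots -5, -4, -3.
The eigenvalues -5, -4, -3 are distinct and real, so A is diagonalisable and x(t) = e^{At} x(0) = V diag(e^{λ_i t}) V^{-1} x(0), where the columns of V are the eigenvectors.
λ = -5: A - (-5)I = [[4, 4, -2], [7, 7, -4], [15, 15, -8]]. v must be orthogonal to every row; (row 1) × (row 2) = [-2, 2, 0], so take v_1 = [1, -1, 0]^T.
λ = -4: A - (-4)I = [[3, 4, -2], [7, 6, -4], [15, 15, -9]]. v must be orthogonal to every row; (row 1) × (row 2) = [-4, -2, -10], so take v_2 = [-2, -1, -5]^T.
λ = -3: A - (-3)I = [[2, 4, -2], [7, 5, -4], [15, 15, -10]]. v must be orthogonal to every row; (row 1) × (row 2) = [-6, -6, -18], so take v_3 = [-1, -1, -3]^T.
V = [v_1 v_2 v_3] = [[1, -2, -1], [-1, -1, -1], [0, -5, -3]] has det V = -1, so V^{-1} = adj(V)/det V = [[2, 1, -1], [3, 3, -2], [-5, -5, 3]].
Modal coordinates z(0) = V^{-1} x(0): 2·0 + 1·1 + (-1)·3 = -2; 3·0 + 3·1 + (-2)·3 = -3; (-5)·0 + (-5)·1 + 3·3 = 4; so z(0) = [-2, -3, 4]^T.
x_2(t) = Σ_i (v_i)_2 · z_i(0) · e^{λ_i t} (row 2 of V times the modal terms).
x_2(1.0) = (-1)·(-2)·e^{-5·1.0} + (-1)·(-3)·e^{-4·1.0} + (-1)·4·e^{-3·1.0} = 2·0.006738 + 3·0.018316 + (-4)·0.049787 = -0.1307.

-0.1307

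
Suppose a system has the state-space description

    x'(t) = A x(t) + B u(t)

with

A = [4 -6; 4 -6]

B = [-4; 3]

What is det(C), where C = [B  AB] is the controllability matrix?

238

AB = [[-34], [-34]]
Controllability matrix C = [B  AB] = [[-4, -34], [3, -34]]
det(C) = (-4)·(-34) - (-34)·3 = 136 - (-102) = 238
Since det(C) ≠ 0, rank(C) = 2 and the system is completely controllable.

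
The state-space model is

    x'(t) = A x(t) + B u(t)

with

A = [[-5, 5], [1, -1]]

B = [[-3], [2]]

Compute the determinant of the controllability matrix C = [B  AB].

-35

AB = [[25], [-5]]
Controllability matrix C = [B  AB] = [[-3, 25], [2, -5]]
det(C) = (-3)·(-5) - 25·2 = 15 - 50 = -35
Since det(C) ≠ 0, rank(C) = 2 and the system is completely controllable.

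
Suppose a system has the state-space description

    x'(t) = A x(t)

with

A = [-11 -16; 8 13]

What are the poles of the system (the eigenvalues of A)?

-3, 5

det(sI - A) = s^2 - (tr A)s + det A, with tr A = (-11) + 13 = 2 and det A = (-11)·13 - (-16)·8 = -143 - (-128) = -15.
So p(s) = det(sI - A) = s^2 - 2s - 15.
Factor s^2 - 2s - 15: two numbers with sum 2 and product -15 are 5 and -3, so s^2 - 2s - 15 = (s - 5)(s + 3).
Hence p(s) = (s - 5) (s + 3), with roots -3, 5.
At least one eigenvalue has non-negative real part, so the system is not asymptotically stable.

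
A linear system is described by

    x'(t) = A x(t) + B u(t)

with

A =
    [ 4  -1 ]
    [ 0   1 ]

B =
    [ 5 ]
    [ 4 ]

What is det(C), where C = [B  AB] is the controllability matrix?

-44

AB = [[16], [4]]
Controllability matrix C = [B  AB] = [[5, 16], [4, 4]]
det(C) = 5·4 - 16·4 = 20 - 64 = -44
Since det(C) ≠ 0, rank(C) = 2 and the system is completely controllable.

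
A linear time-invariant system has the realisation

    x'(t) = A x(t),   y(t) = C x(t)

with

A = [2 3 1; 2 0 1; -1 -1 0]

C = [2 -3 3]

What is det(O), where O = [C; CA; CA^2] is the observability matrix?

218

CA = [[-5, 3, -1]]
CA^2 = [[-3, -14, -2]]
Observability matrix O = [C; CA; CA^2] = [[2, -3, 3], [-5, 3, -1], [-3, -14, -2]]
Expanding along the first row, det(O) = 2·(3·(-2) - (-1)·(-14)) - (-3)·((-5)·(-2) - (-1)·(-3)) + 3·((-5)·(-14) - 3·(-3)) = 2·(-20) - (-3)·7 + 3·79 = 218
Since det(O) ≠ 0, rank(O) = 3 and the system is completely observable.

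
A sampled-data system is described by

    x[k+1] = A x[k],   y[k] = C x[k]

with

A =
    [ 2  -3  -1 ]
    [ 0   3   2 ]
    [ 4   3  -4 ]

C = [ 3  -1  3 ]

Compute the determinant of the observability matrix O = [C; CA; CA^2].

CA = [[18, -3, -17]]
CA^2 = [[-32, -114, 44]]
Observability matrix O = [C; CA; CA^2] = [[3, -1, 3], [18, -3, -17], [-32, -114, 44]]
Expanding along the first row, det(O) = 3·((-3)·44 - (-17)·(-114)) - (-1)·(18·44 - (-17)·(-32)) + 3·(18·(-114) - (-3)·(-32)) = 3·(-2070) - (-1)·248 + 3·(-2148) = -12406
Since det(O) ≠ 0, rank(O) = 3 and the system is completely observable.

-12406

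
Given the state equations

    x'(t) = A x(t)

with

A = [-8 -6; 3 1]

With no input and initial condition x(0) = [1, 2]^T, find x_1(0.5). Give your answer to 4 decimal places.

-1.3469

det(sI - A) = s^2 - (tr A)s + det A, with tr A = (-8) + 1 = -7 and det A = (-8)·1 - (-6)·3 = -8 - (-18) = 10.
So p(s) = det(sI - A) = s^2 + 7s + 10.
Factor s^2 + 7s + 10: two numbers with sum -7 and product 10 are -2 and -5, so s^2 + 7s + 10 = (s + 2)(s + 5).
Hence p(s) = (s + 2) (s + 5), with roots -5, -2.
The eigenvalues -5, -2 are distinct and real, so A is diagonalisable and x(t) = e^{At} x(0) = V diag(e^{λ_i t}) V^{-1} x(0), where the columns of V are the eigenvectors.
λ = -5: A - (-5)I = [[-3, -6], [3, 6]]. Row 1 gives (-3)·v1 + (-6)·v2 = 0, so take v_1 = [2, -1]^T.
λ = -2: A - (-2)I = [[-6, -6], [3, 3]]. Row 1 gives (-6)·v1 + (-6)·v2 = 0, so take v_2 = [1, -1]^T.
V = [v_1 v_2] = [[2, 1], [-1, -1]] has det V = -1, so V^{-1} = adj(V)/det V = [[1, 1], [-1, -2]].
Modal coordinates z(0) = V^{-1} x(0): 1·1 + 1·2 = 3; (-1)·1 + (-2)·2 = -5; so z(0) = [3, -5]^T.
x_1(t) = Σ_i (v_i)_1 · z_i(0) · e^{λ_i t} (row 1 of V times the modal terms).
x_1(0.5) = 2·3·e^{-5·0.5} + 1·(-5)·e^{-2·0.5} = 6·0.082085 + (-5)·0.367879 = -1.3469.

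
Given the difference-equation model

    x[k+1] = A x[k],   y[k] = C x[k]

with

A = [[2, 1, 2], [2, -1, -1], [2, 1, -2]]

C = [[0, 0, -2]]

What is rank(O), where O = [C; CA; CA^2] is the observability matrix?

CA = [[-4, -2, 4]]
CA^2 = [[-4, 2, -14]]
Observability matrix O = [C; CA; CA^2] = [[0, 0, -2], [-4, -2, 4], [-4, 2, -14]]
det(O) = 0·((-2)·(-14) - 4·2) - 0·((-4)·(-14) - 4·(-4)) + (-2)·((-4)·2 - (-2)·(-4)) = 0·20 - 0·72 + (-2)·(-16) = 32 ≠ 0, so rank(O) = 3.
rank(O) = 3 = n, so the pair (A, C) is completely observable.

3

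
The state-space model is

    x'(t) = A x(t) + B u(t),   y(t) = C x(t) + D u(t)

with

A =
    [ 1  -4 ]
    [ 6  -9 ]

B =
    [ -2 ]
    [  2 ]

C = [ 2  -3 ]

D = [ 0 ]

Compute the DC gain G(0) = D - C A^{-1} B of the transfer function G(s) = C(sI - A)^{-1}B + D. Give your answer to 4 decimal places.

-0.6667

G(0) = C(-A)^{-1}B + D = -C A^{-1} B + D.
det A = 15, so A^{-1} = (1/15)·adj(A) = [[-3/5, 4/15], [-2/5, 1/15]]
A^{-1} B = [26/15, 14/15]^T
C A^{-1} B = 2/3
G(0) = D - C A^{-1} B = 0 - (2/3) = -2/3 ≈ -0.6667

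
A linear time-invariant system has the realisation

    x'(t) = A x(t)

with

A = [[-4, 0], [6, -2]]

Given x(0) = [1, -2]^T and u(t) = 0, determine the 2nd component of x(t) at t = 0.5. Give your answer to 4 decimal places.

-0.0381

det(sI - A) = s^2 - (tr A)s + det A, with tr A = (-4) + (-2) = -6 and det A = (-4)·(-2) - 0·6 = 8 - 0 = 8.
So p(s) = det(sI - A) = s^2 + 6s + 8.
Factor s^2 + 6s + 8: two numbers with sum -6 and product 8 are -2 and -4, so s^2 + 6s + 8 = (s + 2)(s + 4).
Hence p(s) = (s + 2) (s + 4), with roots -4, -2.
The eigenvalues -4, -2 are distinct and real, so A is diagonalisable and x(t) = e^{At} x(0) = V diag(e^{λ_i t}) V^{-1} x(0), where the columns of V are the eigenvectors.
λ = -4: A - (-4)I = [[0, 0], [6, 2]]. Row 2 gives 6·v1 + 2·v2 = 0, so take v_1 = [1, -3]^T.
λ = -2: A - (-2)I = [[-2, 0], [6, 0]]. Row 1 gives (-2)·v1 + 0·v2 = 0, so take v_2 = [0, 1]^T.
V = [v_1 v_2] = [[1, 0], [-3, 1]] has det V = 1, so V^{-1} = adj(V)/det V = [[1, 0], [3, 1]].
Modal coordinates z(0) = V^{-1} x(0): 1·1 + 0·(-2) = 1; 3·1 + 1·(-2) = 1; so z(0) = [1, 1]^T.
x_2(t) = Σ_i (v_i)_2 · z_i(0) · e^{λ_i t} (row 2 of V times the modal terms).
x_2(0.5) = (-3)·1·e^{-4·0.5} + 1·1·e^{-2·0.5} = (-3)·0.135335 + 1·0.367879 = -0.0381.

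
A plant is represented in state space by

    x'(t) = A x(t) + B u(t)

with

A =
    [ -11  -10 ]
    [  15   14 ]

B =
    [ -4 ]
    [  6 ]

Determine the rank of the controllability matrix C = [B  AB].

AB = [[-16], [24]]
Controllability matrix C = [B  AB] = [[-4, -16], [6, 24]]
Every column of C is a scalar multiple of column 1 = [-4, 6] (multipliers 1, 4), so the columns span a one-dimensional space.
C ≠ 0, hence rank(C) = 1.
rank(C) = 1 < n = 2, so the pair (A, B) is not completely controllable.

1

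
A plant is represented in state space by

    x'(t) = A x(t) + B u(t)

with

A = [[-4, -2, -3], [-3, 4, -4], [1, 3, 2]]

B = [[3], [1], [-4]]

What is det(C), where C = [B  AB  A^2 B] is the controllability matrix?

AB = [[-2], [11], [-2]]
A^2B = [[-8], [58], [27]]
Controllability matrix C = [B  AB  A^2B] = [[3, -2, -8], [1, 11, 58], [-4, -2, 27]]
Expanding along the first row, det(C) = 3·(11·27 - 58·(-2)) - (-2)·(1·27 - 58·(-4)) + (-8)·(1·(-2) - 11·(-4)) = 3·413 - (-2)·259 + (-8)·42 = 1421
Since det(C) ≠ 0, rank(C) = 3 and the system is completely controllable.

1421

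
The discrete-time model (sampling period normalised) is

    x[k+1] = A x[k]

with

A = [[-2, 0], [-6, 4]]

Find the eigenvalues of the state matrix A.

-2, 4

det(zI - A) = z^2 - (tr A)z + det A, with tr A = (-2) + 4 = 2 and det A = (-2)·4 - 0·(-6) = -8 - 0 = -8.
So p(z) = det(zI - A) = z^2 - 2z - 8.
Factor z^2 - 2z - 8: two numbers with sum 2 and product -8 are 4 and -2, so z^2 - 2z - 8 = (z - 4)(z + 2).
Hence p(z) = (z - 4) (z + 2), with roots -2, 4.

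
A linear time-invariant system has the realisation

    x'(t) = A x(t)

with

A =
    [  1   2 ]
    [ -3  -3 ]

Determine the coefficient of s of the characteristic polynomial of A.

2

For a 2×2 matrix, det(sI - A) = s^2 - (tr A)s + det A.
tr A = -2, det A = 3.
So p(s) = s^2 + 2s + 3.
The coefficient of s is 2.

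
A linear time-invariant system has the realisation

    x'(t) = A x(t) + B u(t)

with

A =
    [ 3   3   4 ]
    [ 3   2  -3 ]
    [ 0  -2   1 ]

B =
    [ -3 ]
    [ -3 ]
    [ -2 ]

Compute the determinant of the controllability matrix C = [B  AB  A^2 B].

AB = [[-26], [-9], [4]]
A^2B = [[-89], [-108], [22]]
Controllability matrix C = [B  AB  A^2B] = [[-3, -26, -89], [-3, -9, -108], [-2, 4, 22]]
Expanding along the first row, det(C) = (-3)·((-9)·22 - (-108)·4) - (-26)·((-3)·22 - (-108)·(-2)) + (-89)·((-3)·4 - (-9)·(-2)) = (-3)·234 - (-26)·(-282) + (-89)·(-30) = -5364
Since det(C) ≠ 0, rank(C) = 3 and the system is completely controllable.

-5364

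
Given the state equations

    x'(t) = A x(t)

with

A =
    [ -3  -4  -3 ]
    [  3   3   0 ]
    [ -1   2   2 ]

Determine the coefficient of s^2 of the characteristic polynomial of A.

Expand det(sI - A) for the 3×3 matrix.
p(s) = s^3 - 2s^2 + 21.
(Check: constant term = det(-A) = (-1)^3 det A = 21; coefficient of s^2 = -tr A = -2.)
The coefficient of s^2 is -2.

-2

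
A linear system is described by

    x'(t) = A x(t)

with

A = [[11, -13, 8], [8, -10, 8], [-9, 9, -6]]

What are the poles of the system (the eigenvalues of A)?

-6, -2, 3

det(sI - A) = s^3 - (tr A)s^2 + (M11 + M22 + M33)s - det A, where Mii is the 2×2 principal minor of A obtained by deleting row i and column i.
tr A = 11 + (-10) + (-6) = -5; M11 = (-10)·(-6) - 8·9 = 60 - 72 = -12; M22 = 11·(-6) - 8·(-9) = -66 - (-72) = 6; M33 = 11·(-10) - (-13)·8 = -110 - (-104) = -6; sum of minors = -12.
det A = 11·((-10)·(-6) - 8·9) - (-13)·(8·(-6) - 8·(-9)) + 8·(8·9 - (-10)·(-9)) = 11·(-12) - (-13)·24 + 8·(-18) = 36.
So p(s) = det(sI - A) = s^3 + 5s^2 - 12s - 36.
Rational-root test: any integer root divides -36. Testing small divisors, s = -2 works: p(-2) = -8 + 20 + 24 + (-36) = 0, so (s + 2) is a factor.
Dividing, p(s) = (s + 2)(s^2 + 3s - 18).
Factor s^2 + 3s - 18: two numbers with sum -3 and product -18 are 3 and -6, so s^2 + 3s - 18 = (s - 3)(s + 6).
Hence p(s) = (s - 3) (s + 2) (s + 6), with roots -6, -2, 3.
At least one eigenvalue has non-negative real part, so the system is not asymptotically stable.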